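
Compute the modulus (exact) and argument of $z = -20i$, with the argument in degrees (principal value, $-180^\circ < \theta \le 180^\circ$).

|z| = sqrt(0^2 + (-20)^2) = 20
a = 0 and b < 0, so z lies on the negative imaginary axis: arg(z) = -90°


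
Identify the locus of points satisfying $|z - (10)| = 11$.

|z - z0| = r describes a circle centered at z0 with radius r
Here z0 = 10 and r = 11
Locus: Circle centered at (10, 0) with radius 11


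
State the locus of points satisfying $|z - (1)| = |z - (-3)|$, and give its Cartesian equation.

|z - z1| = |z - z2| means z is equidistant from z1 and z2,
i.e. the perpendicular bisector of the segment from (1, 0) to (-3, 0) (midpoint (-1, 0)).
With z = x + yi, square both sides:
(x - 1)^2 + (y - 0)^2 = (x - (-3))^2 + (y - 0)^2
The x^2 and y^2 terms cancel: -8x + 0y = 9 - 1 = 8
Simplify: x = -1
Locus: Perpendicular bisector of the segment from (1, 0) to (-3, 0): the line x = -1


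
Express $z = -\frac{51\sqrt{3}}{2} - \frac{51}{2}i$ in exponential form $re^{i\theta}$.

r = |z| = sqrt((-51*sqrt(3)/2)^2 + (-51/2)^2) = sqrt(7803/4 + 2601/4) = sqrt(2601) = 51
θ = arctan(b/a) = arctan(-25.5/-44.1673) (quadrant-adjusted) = -150° = -5π/6
z = 51e^(-i*5π/6)


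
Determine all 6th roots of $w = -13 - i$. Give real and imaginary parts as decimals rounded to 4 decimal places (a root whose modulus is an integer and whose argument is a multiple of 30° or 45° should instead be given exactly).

|w| = sqrt(170) ≈ 13.038405, arg(w) ≈ 184.398705°
Root modulus = sqrt(170)^(1/6) ≈ 1.534160
Root arguments: θ_k = (arg(w) + 360°k)/6 for k = 0, 1, ..., 5
Compute each root as (root modulus)(cos θ_k + i sin θ_k) using full-precision intermediates, then round to 4 decimal places.
Roots: 1.3187 + 0.7840i, -0.0196 + 1.5340i, -1.3383 + 0.7500i, -1.3187 - 0.7840i, 0.0196 - 1.5340i, 1.3383 - 0.7500i


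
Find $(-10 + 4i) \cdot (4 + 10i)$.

(a1*a2 - b1*b2) + (a1*b2 + b1*a2)i
= (-40 - 40) + (-100 + 16)i
= -80 - 84i


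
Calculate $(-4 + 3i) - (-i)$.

(-4 - 0) + (3 - (-1))i = -4 + 4i


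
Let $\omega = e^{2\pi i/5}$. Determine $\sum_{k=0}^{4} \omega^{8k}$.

Let ζ = ω^8 = e^(2πi·8/5). Since 5 ∤ 8, ζ ≠ 1.
Sum = Σ_{k=0}^{4} ζ^k = (ζ^5 - 1)/(ζ - 1) = (ω^{8·5} - 1)/(ζ - 1) = (1 - 1)/(ζ - 1) = 0


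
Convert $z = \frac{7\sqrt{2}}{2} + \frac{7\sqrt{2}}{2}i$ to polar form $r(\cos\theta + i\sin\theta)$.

r = |z| = sqrt(a^2 + b^2) = sqrt((7*sqrt(2)/2)^2 + (7*sqrt(2)/2)^2) = sqrt(49/2 + 49/2) = sqrt(49) = 7
θ = arctan(b/a) = arctan(4.9497/4.9497) (quadrant-adjusted) = 45°
z = 7(cos 45° + i sin 45°)


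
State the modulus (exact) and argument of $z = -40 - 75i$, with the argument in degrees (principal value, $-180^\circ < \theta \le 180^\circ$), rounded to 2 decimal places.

|z| = sqrt((-40)^2 + (-75)^2) = 85
arg(z) = arctan(b/a) = arctan(-75/-40) (quadrant-adjusted) = -118.07°


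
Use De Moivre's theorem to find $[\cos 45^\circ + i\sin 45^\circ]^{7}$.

By De Moivre: z^n = r^n(cos(nθ) + i sin(nθ))
= 1^7(cos(7*45°) + i sin(7*45°))
= 1(cos 315° + i sin 315°)
= sqrt(2)/2 - (sqrt(2)/2)i


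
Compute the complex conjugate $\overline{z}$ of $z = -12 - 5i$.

If z = a + bi, then conjugate(z) = a - bi
conjugate(-12 - 5i) = -12 + 5i


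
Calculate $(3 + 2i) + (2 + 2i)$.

(3 + 2) + (2 + 2)i = 5 + 4i


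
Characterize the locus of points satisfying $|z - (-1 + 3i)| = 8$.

|z - z0| = r describes a circle centered at z0 with radius r
Here z0 = -1 + 3i and r = 8
Locus: Circle centered at (-1, 3) with radius 8


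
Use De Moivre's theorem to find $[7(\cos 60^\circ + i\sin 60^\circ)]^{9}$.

By De Moivre: z^n = r^n(cos(nθ) + i sin(nθ))
= 7^9(cos(9*60°) + i sin(9*60°))
= 40353607(cos 180° + i sin 180°)
= -40353607


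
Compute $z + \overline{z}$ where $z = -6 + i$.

z + conjugate(z) = (a + bi) + (a - bi) = 2a
= 2 * (-6) = -12


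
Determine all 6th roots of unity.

ω_k = e^(2πik/6) = cos(2πk/6) + i sin(2πk/6) for k = 0, 1, ..., 5
Roots: 1, 1/2 + (sqrt(3)/2)i, -1/2 + (sqrt(3)/2)i, -1, -1/2 - (sqrt(3)/2)i, 1/2 - (sqrt(3)/2)i


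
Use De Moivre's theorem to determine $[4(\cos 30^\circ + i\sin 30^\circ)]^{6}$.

By De Moivre: z^n = r^n(cos(nθ) + i sin(nθ))
= 4^6(cos(6*30°) + i sin(6*30°))
= 4096(cos 180° + i sin 180°)
= -4096


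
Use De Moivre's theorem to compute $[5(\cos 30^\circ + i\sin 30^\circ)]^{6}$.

By De Moivre: z^n = r^n(cos(nθ) + i sin(nθ))
= 5^6(cos(6*30°) + i sin(6*30°))
= 15625(cos 180° + i sin 180°)
= -15625


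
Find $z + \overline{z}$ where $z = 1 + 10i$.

z + conjugate(z) = (a + bi) + (a - bi) = 2a
= 2 * 1 = 2


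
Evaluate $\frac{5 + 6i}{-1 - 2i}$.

Multiply numerator and denominator by conjugate (-1 + 2i):
= (5 + 6i)(-1 + 2i) / ((-1)^2 + (-2)^2)
= (-17 + 4i) / 5
= -17/5 + (4/5)i


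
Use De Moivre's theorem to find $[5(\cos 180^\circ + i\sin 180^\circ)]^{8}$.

By De Moivre: z^n = r^n(cos(nθ) + i sin(nθ))
= 5^8(cos(8*180°) + i sin(8*180°))
= 390625(cos 0° + i sin 0°)
= 390625


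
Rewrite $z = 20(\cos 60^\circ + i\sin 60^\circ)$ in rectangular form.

a = r cos θ = 20 * 1/2 = 10
b = r sin θ = 20 * sqrt(3)/2 = 10*sqrt(3)
z = 10 + 10*sqrt(3)i


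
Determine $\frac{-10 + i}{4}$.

Divisor is real, so divide each part by 4:
= -5/2 + (1/4)i


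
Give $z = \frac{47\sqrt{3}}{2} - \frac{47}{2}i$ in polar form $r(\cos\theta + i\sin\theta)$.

r = |z| = sqrt(a^2 + b^2) = sqrt((47*sqrt(3)/2)^2 + (-47/2)^2) = sqrt(6627/4 + 2209/4) = sqrt(2209) = 47
θ = arctan(b/a) = arctan(-23.5/40.7032) (quadrant-adjusted) = 330°
z = 47(cos 330° + i sin 330°)


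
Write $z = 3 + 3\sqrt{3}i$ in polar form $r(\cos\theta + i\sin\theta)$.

r = |z| = sqrt(a^2 + b^2) = sqrt((3)^2 + (3*sqrt(3))^2) = sqrt(9 + 27) = sqrt(36) = 6
θ = arctan(b/a) = arctan(5.1962/3) (quadrant-adjusted) = 60°
z = 6(cos 60° + i sin 60°)


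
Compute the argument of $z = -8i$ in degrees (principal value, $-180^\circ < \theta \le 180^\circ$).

a = 0 and b < 0, so z lies on the negative imaginary axis: θ = -90°


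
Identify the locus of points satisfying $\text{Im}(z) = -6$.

Im(z) = y where z = x + yi; the equation y = -6 is satisfied by all points with that y-coordinate
Locus: Horizontal line y = -6


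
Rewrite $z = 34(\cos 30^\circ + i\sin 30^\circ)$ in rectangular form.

a = r cos θ = 34 * sqrt(3)/2 = 17*sqrt(3)
b = r sin θ = 34 * 1/2 = 17
z = 17*sqrt(3) + 17i


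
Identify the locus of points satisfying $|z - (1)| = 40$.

|z - z0| = r describes a circle centered at z0 with radius r
Here z0 = 1 and r = 40
Locus: Circle centered at (1, 0) with radius 40


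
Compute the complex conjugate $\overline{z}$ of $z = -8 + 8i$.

If z = a + bi, then conjugate(z) = a - bi
conjugate(-8 + 8i) = -8 - 8i


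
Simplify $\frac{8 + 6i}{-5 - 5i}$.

Multiply numerator and denominator by conjugate (-5 + 5i):
= (8 + 6i)(-5 + 5i) / ((-5)^2 + (-5)^2)
= (-70 + 10i) / 50
Divide through by 10: (-7 + i) / 5
= -7/5 + (1/5)i


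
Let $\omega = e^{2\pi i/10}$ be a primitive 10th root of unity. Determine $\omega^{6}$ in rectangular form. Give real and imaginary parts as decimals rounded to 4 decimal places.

ω^6 = e^(2πi·6/10) = e^(i·6π/5)
= cos(6π/5) + i sin(6π/5)
= -0.8090 - 0.5878i


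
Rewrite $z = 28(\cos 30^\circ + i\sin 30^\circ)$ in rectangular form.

a = r cos θ = 28 * sqrt(3)/2 = 14*sqrt(3)
b = r sin θ = 28 * 1/2 = 14
z = 14*sqrt(3) + 14i


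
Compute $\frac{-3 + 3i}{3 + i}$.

Multiply numerator and denominator by conjugate (3 - i):
= (-3 + 3i)(3 - i) / (3^2 + 1^2)
= (-6 + 12i) / 10
Divide through by 2: (-3 + 6i) / 5
= -3/5 + (6/5)i


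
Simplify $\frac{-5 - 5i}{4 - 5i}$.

Multiply numerator and denominator by conjugate (4 + 5i):
= (-5 - 5i)(4 + 5i) / (4^2 + (-5)^2)
= (5 - 45i) / 41
= 5/41 - (45/41)i


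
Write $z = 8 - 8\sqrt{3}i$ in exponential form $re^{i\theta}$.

r = |z| = sqrt((8)^2 + (-8*sqrt(3))^2) = sqrt(64 + 192) = sqrt(256) = 16
θ = arctan(b/a) = arctan(-13.8564/8) (quadrant-adjusted) = -60° = -π/3
z = 16e^(-i*π/3)


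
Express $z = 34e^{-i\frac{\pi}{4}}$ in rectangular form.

a = r cos θ = 34 * sqrt(2)/2 = 17*sqrt(2)
b = r sin θ = 34 * -sqrt(2)/2 = -17*sqrt(2)
z = 17*sqrt(2) - 17*sqrt(2)i


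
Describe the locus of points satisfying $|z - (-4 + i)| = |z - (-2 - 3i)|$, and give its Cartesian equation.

|z - z1| = |z - z2| means z is equidistant from z1 and z2,
i.e. the perpendicular bisector of the segment from (-4, 1) to (-2, -3) (midpoint (-3, -1)).
With z = x + yi, square both sides:
(x - (-4))^2 + (y - 1)^2 = (x - (-2))^2 + (y - (-3))^2
The x^2 and y^2 terms cancel: 4x + (-8)y = 13 - 17 = -4
Simplify: x - 2y = -1
Locus: Perpendicular bisector of the segment from (-4, 1) to (-2, -3): the line x - 2y = -1


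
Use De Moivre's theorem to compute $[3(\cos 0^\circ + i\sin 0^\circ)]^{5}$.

By De Moivre: z^n = r^n(cos(nθ) + i sin(nθ))
= 3^5(cos(5*0°) + i sin(5*0°))
= 243(cos 0° + i sin 0°)
= 243


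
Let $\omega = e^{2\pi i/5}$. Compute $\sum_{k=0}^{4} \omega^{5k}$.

Since 5 divides 5, ω^5 = (ω^5)^1 = 1^1 = 1, so every term is 1.
Sum = 5 · 1 = 5


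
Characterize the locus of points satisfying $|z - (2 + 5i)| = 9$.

|z - z0| = r describes a circle centered at z0 with radius r
Here z0 = 2 + 5i and r = 9
Locus: Circle centered at (2, 5) with radius 9


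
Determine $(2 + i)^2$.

(a + bi)^2 = a^2 - b^2 + 2abi
= 2^2 - 1^2 + 2*2*1i
= 3 + 4i


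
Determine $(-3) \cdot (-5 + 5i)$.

(a1*a2 - b1*b2) + (a1*b2 + b1*a2)i
= (15 - 0) + (-15 + 0)i
= 15 - 15i


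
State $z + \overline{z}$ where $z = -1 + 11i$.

z + conjugate(z) = (a + bi) + (a - bi) = 2a
= 2 * (-1) = -2


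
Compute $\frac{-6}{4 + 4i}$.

Multiply numerator and denominator by conjugate (4 - 4i):
= (-6)(4 - 4i) / (4^2 + 4^2)
= (-24 + 24i) / 32
Divide through by 8: (-3 + 3i) / 4
= -3/4 + (3/4)i


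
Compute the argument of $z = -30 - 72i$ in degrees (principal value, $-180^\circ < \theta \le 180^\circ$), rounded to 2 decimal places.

θ = arctan(b/a) = arctan(-72/-30) (quadrant-adjusted) = -112.62°


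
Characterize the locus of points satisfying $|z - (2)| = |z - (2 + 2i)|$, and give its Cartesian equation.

|z - z1| = |z - z2| means z is equidistant from z1 and z2,
i.e. the perpendicular bisector of the segment from (2, 0) to (2, 2) (midpoint (2, 1)).
With z = x + yi, square both sides:
(x - 2)^2 + (y - 0)^2 = (x - 2)^2 + (y - 2)^2
The x^2 and y^2 terms cancel: 0x + 4y = 8 - 4 = 4
Simplify: y = 1
Locus: Perpendicular bisector of the segment from (2, 0) to (2, 2): the line y = 1


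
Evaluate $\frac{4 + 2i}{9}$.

Divisor is real, so divide each part by 9:
= 4/9 + (2/9)i


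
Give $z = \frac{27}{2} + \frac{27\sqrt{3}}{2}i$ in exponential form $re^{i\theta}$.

r = |z| = sqrt((27/2)^2 + (27*sqrt(3)/2)^2) = sqrt(729/4 + 2187/4) = sqrt(729) = 27
θ = arctan(b/a) = arctan(23.3827/13.5) (quadrant-adjusted) = 60° = π/3
z = 27e^(i*π/3)


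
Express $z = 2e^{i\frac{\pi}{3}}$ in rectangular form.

a = r cos θ = 2 * 1/2 = 1
b = r sin θ = 2 * sqrt(3)/2 = sqrt(3)
z = 1 + sqrt(3)i


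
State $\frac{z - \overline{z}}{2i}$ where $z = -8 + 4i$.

z - conjugate(z) = 2bi
(z - conjugate(z))/(2i) = 2bi/(2i) = b = 4


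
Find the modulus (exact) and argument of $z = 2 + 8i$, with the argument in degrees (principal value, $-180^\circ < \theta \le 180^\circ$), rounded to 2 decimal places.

|z| = sqrt(2^2 + 8^2) = sqrt(68)
arg(z) = arctan(b/a) = arctan(8/2) (quadrant-adjusted) = 75.96°


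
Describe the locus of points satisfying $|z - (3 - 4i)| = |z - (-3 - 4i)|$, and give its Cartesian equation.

|z - z1| = |z - z2| means z is equidistant from z1 and z2,
i.e. the perpendicular bisector of the segment from (3, -4) to (-3, -4) (midpoint (0, -4)).
With z = x + yi, square both sides:
(x - 3)^2 + (y - (-4))^2 = (x - (-3))^2 + (y - (-4))^2
The x^2 and y^2 terms cancel: -12x + 0y = 25 - 25 = 0
Simplify: x = 0
Locus: Perpendicular bisector of the segment from (3, -4) to (-3, -4): the line x = 0


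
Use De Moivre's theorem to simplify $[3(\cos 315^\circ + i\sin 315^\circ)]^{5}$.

By De Moivre: z^n = r^n(cos(nθ) + i sin(nθ))
= 3^5(cos(5*315°) + i sin(5*315°))
= 243(cos 135° + i sin 135°)
= -243*sqrt(2)/2 + (243*sqrt(2)/2)i


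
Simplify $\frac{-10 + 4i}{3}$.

Divisor is real, so divide each part by 3:
= -10/3 + (4/3)i


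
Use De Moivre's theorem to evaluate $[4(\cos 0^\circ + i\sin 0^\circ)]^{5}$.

By De Moivre: z^n = r^n(cos(nθ) + i sin(nθ))
= 4^5(cos(5*0°) + i sin(5*0°))
= 1024(cos 0° + i sin 0°)
= 1024


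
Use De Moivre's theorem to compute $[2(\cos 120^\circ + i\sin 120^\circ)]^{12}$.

By De Moivre: z^n = r^n(cos(nθ) + i sin(nθ))
= 2^12(cos(12*120°) + i sin(12*120°))
= 4096(cos 0° + i sin 0°)
= 4096


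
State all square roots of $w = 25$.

|w| = 25, arg(w) = 0°
Root modulus = 25^(1/2) = 5
Root arguments: θ_k = (0° + 360°k)/2 for k = 0, 1, ..., 1
Roots: 5, -5


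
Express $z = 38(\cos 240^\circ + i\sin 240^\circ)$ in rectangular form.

a = r cos θ = 38 * -1/2 = -19
b = r sin θ = 38 * -sqrt(3)/2 = -19*sqrt(3)
z = -19 - 19*sqrt(3)i


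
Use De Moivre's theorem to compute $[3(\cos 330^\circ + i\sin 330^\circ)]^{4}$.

By De Moivre: z^n = r^n(cos(nθ) + i sin(nθ))
= 3^4(cos(4*330°) + i sin(4*330°))
= 81(cos 240° + i sin 240°)
= -81/2 - (81*sqrt(3)/2)i


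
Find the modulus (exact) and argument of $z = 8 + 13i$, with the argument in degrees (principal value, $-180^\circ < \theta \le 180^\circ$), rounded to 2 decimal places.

|z| = sqrt(8^2 + 13^2) = sqrt(233)
arg(z) = arctan(b/a) = arctan(13/8) (quadrant-adjusted) = 58.39°


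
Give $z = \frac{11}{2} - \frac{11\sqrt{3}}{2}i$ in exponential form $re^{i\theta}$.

r = |z| = sqrt((11/2)^2 + (-11*sqrt(3)/2)^2) = sqrt(121/4 + 363/4) = sqrt(121) = 11
θ = arctan(b/a) = arctan(-9.5263/5.5) (quadrant-adjusted) = -60° = -π/3
z = 11e^(-i*π/3)


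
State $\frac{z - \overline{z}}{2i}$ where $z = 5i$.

z - conjugate(z) = 2bi
(z - conjugate(z))/(2i) = 2bi/(2i) = b = 5


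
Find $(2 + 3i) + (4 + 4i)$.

(2 + 4) + (3 + 4)i = 6 + 7i


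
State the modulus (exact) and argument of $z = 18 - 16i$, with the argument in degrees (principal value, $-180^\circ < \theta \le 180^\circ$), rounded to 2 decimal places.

|z| = sqrt(18^2 + (-16)^2) = sqrt(580)
arg(z) = arctan(b/a) = arctan(-16/18) (quadrant-adjusted) = -41.63°


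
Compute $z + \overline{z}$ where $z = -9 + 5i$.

z + conjugate(z) = (a + bi) + (a - bi) = 2a
= 2 * (-9) = -18


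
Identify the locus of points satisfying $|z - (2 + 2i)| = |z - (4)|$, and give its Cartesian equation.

|z - z1| = |z - z2| means z is equidistant from z1 and z2,
i.e. the perpendicular bisector of the segment from (2, 2) to (4, 0) (midpoint (3, 1)).
With z = x + yi, square both sides:
(x - 2)^2 + (y - 2)^2 = (x - 4)^2 + (y - 0)^2
The x^2 and y^2 terms cancel: 4x + (-4)y = 16 - 8 = 8
Simplify: x - y = 2
Locus: Perpendicular bisector of the segment from (2, 2) to (4, 0): the line x - y = 2


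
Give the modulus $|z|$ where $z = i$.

|z| = sqrt(a^2 + b^2) = sqrt(0^2 + 1^2) = sqrt(1) = 1


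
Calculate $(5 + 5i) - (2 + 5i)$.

(5 - 2) + (5 - 5)i = 3


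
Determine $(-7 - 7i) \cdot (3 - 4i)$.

(a1*a2 - b1*b2) + (a1*b2 + b1*a2)i
= (-21 - 28) + (28 + (-21))i
= -49 + 7i


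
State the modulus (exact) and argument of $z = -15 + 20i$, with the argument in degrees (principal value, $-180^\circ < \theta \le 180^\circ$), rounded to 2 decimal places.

|z| = sqrt((-15)^2 + 20^2) = 25
arg(z) = arctan(b/a) = arctan(20/-15) (quadrant-adjusted) = 126.87°


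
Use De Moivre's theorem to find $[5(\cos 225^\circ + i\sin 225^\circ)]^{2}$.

By De Moivre: z^n = r^n(cos(nθ) + i sin(nθ))
= 5^2(cos(2*225°) + i sin(2*225°))
= 25(cos 90° + i sin 90°)
= 25i


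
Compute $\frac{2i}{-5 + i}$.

Multiply numerator and denominator by conjugate (-5 - i):
= (2i)(-5 - i) / ((-5)^2 + 1^2)
= (2 - 10i) / 26
Divide through by 2: (1 - 5i) / 13
= 1/13 - (5/13)i


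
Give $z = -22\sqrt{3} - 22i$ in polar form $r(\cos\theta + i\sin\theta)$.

r = |z| = sqrt(a^2 + b^2) = sqrt((-22*sqrt(3))^2 + (-22)^2) = sqrt(1452 + 484) = sqrt(1936) = 44
θ = arctan(b/a) = arctan(-22/-38.1051) (quadrant-adjusted) = 210°
z = 44(cos 210° + i sin 210°)


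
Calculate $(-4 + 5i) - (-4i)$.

(-4 - 0) + (5 - (-4))i = -4 + 9i


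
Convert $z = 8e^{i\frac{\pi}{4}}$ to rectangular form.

a = r cos θ = 8 * sqrt(2)/2 = 4*sqrt(2)
b = r sin θ = 8 * sqrt(2)/2 = 4*sqrt(2)
z = 4*sqrt(2) + 4*sqrt(2)i


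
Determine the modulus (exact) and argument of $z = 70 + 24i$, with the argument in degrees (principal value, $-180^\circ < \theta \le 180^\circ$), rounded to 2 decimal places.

|z| = sqrt(70^2 + 24^2) = 74
arg(z) = arctan(b/a) = arctan(24/70) (quadrant-adjusted) = 18.92°


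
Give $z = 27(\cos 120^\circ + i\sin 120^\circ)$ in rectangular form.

a = r cos θ = 27 * -1/2 = -27/2
b = r sin θ = 27 * sqrt(3)/2 = 27*sqrt(3)/2
z = -27/2 + (27*sqrt(3)/2)i


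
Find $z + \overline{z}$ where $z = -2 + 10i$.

z + conjugate(z) = (a + bi) + (a - bi) = 2a
= 2 * (-2) = -4


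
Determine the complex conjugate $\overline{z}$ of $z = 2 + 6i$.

If z = a + bi, then conjugate(z) = a - bi
conjugate(2 + 6i) = 2 - 6i


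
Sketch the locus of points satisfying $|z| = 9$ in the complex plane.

|z| = 9 means sqrt(x^2 + y^2) = 9
This is a circle of radius 9 centered at the origin


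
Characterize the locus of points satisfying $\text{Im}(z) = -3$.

Im(z) = y where z = x + yi; the equation y = -3 is satisfied by all points with that y-coordinate
Locus: Horizontal line y = -3


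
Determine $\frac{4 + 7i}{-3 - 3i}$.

Multiply numerator and denominator by conjugate (-3 + 3i):
= (4 + 7i)(-3 + 3i) / ((-3)^2 + (-3)^2)
= (-33 - 9i) / 18
Divide through by 3: (-11 - 3i) / 6
= -11/6 - (1/2)i


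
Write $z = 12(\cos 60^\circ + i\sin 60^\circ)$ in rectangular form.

a = r cos θ = 12 * 1/2 = 6
b = r sin θ = 12 * sqrt(3)/2 = 6*sqrt(3)
z = 6 + 6*sqrt(3)i


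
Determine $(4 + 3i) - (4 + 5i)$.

(4 - 4) + (3 - 5)i = -2i


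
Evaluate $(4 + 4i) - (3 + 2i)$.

(4 - 3) + (4 - 2)i = 1 + 2i


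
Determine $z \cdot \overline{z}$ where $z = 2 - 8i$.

z * conjugate(z) = |z|^2 = a^2 + b^2
= 2^2 + (-8)^2 = 68


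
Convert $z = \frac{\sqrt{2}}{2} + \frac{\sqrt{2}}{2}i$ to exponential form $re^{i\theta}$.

r = |z| = sqrt((sqrt(2)/2)^2 + (sqrt(2)/2)^2) = sqrt(1/2 + 1/2) = sqrt(1) = 1
θ = arctan(b/a) = arctan(0.7071/0.7071) (quadrant-adjusted) = 45° = π/4
z = 1e^(i*π/4)


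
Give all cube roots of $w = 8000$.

|w| = 8000, arg(w) = 0°
Root modulus = 8000^(1/3) = 20
Root arguments: θ_k = (0° + 360°k)/3 for k = 0, 1, ..., 2
Roots: 20, -10 + 10*sqrt(3)i, -10 - 10*sqrt(3)i


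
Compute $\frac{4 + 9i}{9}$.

Divisor is real, so divide each part by 9:
= 4/9 + i


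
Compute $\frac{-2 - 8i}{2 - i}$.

Multiply numerator and denominator by conjugate (2 + i):
= (-2 - 8i)(2 + i) / (2^2 + (-1)^2)
= (4 - 18i) / 5
= 4/5 - (18/5)i


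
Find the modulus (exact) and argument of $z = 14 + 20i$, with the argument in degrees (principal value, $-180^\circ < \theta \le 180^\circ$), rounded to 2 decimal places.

|z| = sqrt(14^2 + 20^2) = sqrt(596)
arg(z) = arctan(b/a) = arctan(20/14) (quadrant-adjusted) = 55.01°


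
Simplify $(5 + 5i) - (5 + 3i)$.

(5 - 5) + (5 - 3)i = 2i


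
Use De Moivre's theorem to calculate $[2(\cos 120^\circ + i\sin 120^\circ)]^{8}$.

By De Moivre: z^n = r^n(cos(nθ) + i sin(nθ))
= 2^8(cos(8*120°) + i sin(8*120°))
= 256(cos 240° + i sin 240°)
= -128 - 128*sqrt(3)i


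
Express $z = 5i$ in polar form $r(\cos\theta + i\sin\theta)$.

r = |z| = sqrt(a^2 + b^2) = sqrt((0)^2 + (5)^2) = sqrt(0 + 25) = sqrt(25) = 5
a = 0 and b > 0, so z lies on the positive imaginary axis: θ = 90°
z = 5(cos 90° + i sin 90°)


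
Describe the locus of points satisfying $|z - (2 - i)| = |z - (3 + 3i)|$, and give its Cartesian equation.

|z - z1| = |z - z2| means z is equidistant from z1 and z2,
i.e. the perpendicular bisector of the segment from (2, -1) to (3, 3) (midpoint (5/2, 1)).
With z = x + yi, square both sides:
(x - 2)^2 + (y - (-1))^2 = (x - 3)^2 + (y - 3)^2
The x^2 and y^2 terms cancel: 2x + 8y = 18 - 5 = 13
Simplify: 2x + 8y = 13
Locus: Perpendicular bisector of the segment from (2, -1) to (3, 3): the line 2x + 8y = 13


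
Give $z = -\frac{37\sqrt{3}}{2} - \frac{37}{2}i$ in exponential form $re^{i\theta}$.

r = |z| = sqrt((-37*sqrt(3)/2)^2 + (-37/2)^2) = sqrt(4107/4 + 1369/4) = sqrt(1369) = 37
θ = arctan(b/a) = arctan(-18.5/-32.0429) (quadrant-adjusted) = -150° = -5π/6
z = 37e^(-i*5π/6)


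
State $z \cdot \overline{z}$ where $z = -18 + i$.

z * conjugate(z) = |z|^2 = a^2 + b^2
= (-18)^2 + 1^2 = 325


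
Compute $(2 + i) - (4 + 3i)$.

(2 - 4) + (1 - 3)i = -2 - 2i


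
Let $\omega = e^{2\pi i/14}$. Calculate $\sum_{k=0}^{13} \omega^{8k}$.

Let ζ = ω^8 = e^(2πi·8/14). Since 14 ∤ 8, ζ ≠ 1.
Sum = Σ_{k=0}^{13} ζ^k = (ζ^14 - 1)/(ζ - 1) = (ω^{8·14} - 1)/(ζ - 1) = (1 - 1)/(ζ - 1) = 0


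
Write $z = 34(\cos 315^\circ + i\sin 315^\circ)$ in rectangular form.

a = r cos θ = 34 * sqrt(2)/2 = 17*sqrt(2)
b = r sin θ = 34 * -sqrt(2)/2 = -17*sqrt(2)
z = 17*sqrt(2) - 17*sqrt(2)i


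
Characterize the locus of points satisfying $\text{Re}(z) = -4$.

Re(z) = x where z = x + yi; the equation x = -4 is satisfied by all points with that x-coordinate
Locus: Vertical line x = -4


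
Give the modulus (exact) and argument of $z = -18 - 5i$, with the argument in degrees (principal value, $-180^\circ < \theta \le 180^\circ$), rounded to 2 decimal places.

|z| = sqrt((-18)^2 + (-5)^2) = sqrt(349)
arg(z) = arctan(b/a) = arctan(-5/-18) (quadrant-adjusted) = -164.48°


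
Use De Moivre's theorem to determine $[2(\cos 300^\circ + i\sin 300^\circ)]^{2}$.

By De Moivre: z^n = r^n(cos(nθ) + i sin(nθ))
= 2^2(cos(2*300°) + i sin(2*300°))
= 4(cos 240° + i sin 240°)
= -2 - 2*sqrt(3)i


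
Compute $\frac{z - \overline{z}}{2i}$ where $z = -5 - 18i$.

z - conjugate(z) = 2bi
(z - conjugate(z))/(2i) = 2bi/(2i) = b = -18


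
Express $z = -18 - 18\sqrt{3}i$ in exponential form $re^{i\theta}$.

r = |z| = sqrt((-18)^2 + (-18*sqrt(3))^2) = sqrt(324 + 972) = sqrt(1296) = 36
θ = arctan(b/a) = arctan(-31.1769/-18) (quadrant-adjusted) = -120° = -2π/3
z = 36e^(-i*2π/3)


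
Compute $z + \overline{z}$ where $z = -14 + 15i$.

z + conjugate(z) = (a + bi) + (a - bi) = 2a
= 2 * (-14) = -28


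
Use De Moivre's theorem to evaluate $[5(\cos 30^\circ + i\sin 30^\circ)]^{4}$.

By De Moivre: z^n = r^n(cos(nθ) + i sin(nθ))
= 5^4(cos(4*30°) + i sin(4*30°))
= 625(cos 120° + i sin 120°)
= -625/2 + (625*sqrt(3)/2)i


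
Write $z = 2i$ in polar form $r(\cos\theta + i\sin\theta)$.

r = |z| = sqrt(a^2 + b^2) = sqrt((0)^2 + (2)^2) = sqrt(0 + 4) = sqrt(4) = 2
a = 0 and b > 0, so z lies on the positive imaginary axis: θ = 90°
z = 2(cos 90° + i sin 90°)


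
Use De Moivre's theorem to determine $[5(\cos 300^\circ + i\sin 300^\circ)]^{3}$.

By De Moivre: z^n = r^n(cos(nθ) + i sin(nθ))
= 5^3(cos(3*300°) + i sin(3*300°))
= 125(cos 180° + i sin 180°)
= -125


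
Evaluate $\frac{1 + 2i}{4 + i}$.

Multiply numerator and denominator by conjugate (4 - i):
= (1 + 2i)(4 - i) / (4^2 + 1^2)
= (6 + 7i) / 17
= 6/17 + (7/17)i


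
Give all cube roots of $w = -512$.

|w| = 512, arg(w) = 180°
Root modulus = 512^(1/3) = 8
Root arguments: θ_k = (180° + 360°k)/3 for k = 0, 1, ..., 2
Roots: 4 + 4*sqrt(3)i, -8, 4 - 4*sqrt(3)i


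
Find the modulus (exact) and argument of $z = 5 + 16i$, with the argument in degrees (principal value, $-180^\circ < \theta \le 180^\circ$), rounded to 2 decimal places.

|z| = sqrt(5^2 + 16^2) = sqrt(281)
arg(z) = arctan(b/a) = arctan(16/5) (quadrant-adjusted) = 72.65°


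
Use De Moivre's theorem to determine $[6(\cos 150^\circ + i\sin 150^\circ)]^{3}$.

By De Moivre: z^n = r^n(cos(nθ) + i sin(nθ))
= 6^3(cos(3*150°) + i sin(3*150°))
= 216(cos 90° + i sin 90°)
= 216i


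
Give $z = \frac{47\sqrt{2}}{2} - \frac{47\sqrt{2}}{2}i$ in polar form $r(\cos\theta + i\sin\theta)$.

r = |z| = sqrt(a^2 + b^2) = sqrt((47*sqrt(2)/2)^2 + (-47*sqrt(2)/2)^2) = sqrt(2209/2 + 2209/2) = sqrt(2209) = 47
θ = arctan(b/a) = arctan(-33.234/33.234) (quadrant-adjusted) = 315°
z = 47(cos 315° + i sin 315°)


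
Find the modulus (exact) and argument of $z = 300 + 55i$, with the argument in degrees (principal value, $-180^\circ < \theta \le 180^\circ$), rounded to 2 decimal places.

|z| = sqrt(300^2 + 55^2) = 305
arg(z) = arctan(b/a) = arctan(55/300) (quadrant-adjusted) = 10.39°


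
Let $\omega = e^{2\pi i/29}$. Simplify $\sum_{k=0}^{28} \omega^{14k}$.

Let ζ = ω^14 = e^(2πi·14/29). Since 29 ∤ 14, ζ ≠ 1.
Sum = Σ_{k=0}^{28} ζ^k = (ζ^29 - 1)/(ζ - 1) = (ω^{14·29} - 1)/(ζ - 1) = (1 - 1)/(ζ - 1) = 0


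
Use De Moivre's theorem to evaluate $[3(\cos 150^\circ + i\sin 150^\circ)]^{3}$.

By De Moivre: z^n = r^n(cos(nθ) + i sin(nθ))
= 3^3(cos(3*150°) + i sin(3*150°))
= 27(cos 90° + i sin 90°)
= 27i


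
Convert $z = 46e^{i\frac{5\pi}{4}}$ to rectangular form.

a = r cos θ = 46 * -sqrt(2)/2 = -23*sqrt(2)
b = r sin θ = 46 * -sqrt(2)/2 = -23*sqrt(2)
z = -23*sqrt(2) - 23*sqrt(2)i


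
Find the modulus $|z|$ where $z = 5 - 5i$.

|z| = sqrt(a^2 + b^2) = sqrt(5^2 + (-5)^2) = sqrt(50) = sqrt(50)


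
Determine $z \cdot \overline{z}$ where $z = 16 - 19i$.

z * conjugate(z) = |z|^2 = a^2 + b^2
= 16^2 + (-19)^2 = 617


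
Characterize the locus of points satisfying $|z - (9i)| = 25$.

|z - z0| = r describes a circle centered at z0 with radius r
Here z0 = 9i and r = 25
Locus: Circle centered at (0, 9) with radius 25


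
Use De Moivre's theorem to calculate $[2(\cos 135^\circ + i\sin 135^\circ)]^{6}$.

By De Moivre: z^n = r^n(cos(nθ) + i sin(nθ))
= 2^6(cos(6*135°) + i sin(6*135°))
= 64(cos 90° + i sin 90°)
= 64i


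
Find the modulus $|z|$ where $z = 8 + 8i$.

|z| = sqrt(a^2 + b^2) = sqrt(8^2 + 8^2) = sqrt(128) = sqrt(128)


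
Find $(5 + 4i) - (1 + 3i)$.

(5 - 1) + (4 - 3)i = 4 + i


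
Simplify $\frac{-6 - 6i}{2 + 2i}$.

Multiply numerator and denominator by conjugate (2 - 2i):
= (-6 - 6i)(2 - 2i) / (2^2 + 2^2)
= (-24) / 8
= -3


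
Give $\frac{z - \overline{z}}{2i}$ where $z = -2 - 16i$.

z - conjugate(z) = 2bi
(z - conjugate(z))/(2i) = 2bi/(2i) = b = -16


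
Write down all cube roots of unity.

ω_k = e^(2πik/3) = cos(2πk/3) + i sin(2πk/3) for k = 0, 1, ..., 2
Roots: 1, -1/2 + (sqrt(3)/2)i, -1/2 - (sqrt(3)/2)i


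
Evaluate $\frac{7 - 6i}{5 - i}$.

Multiply numerator and denominator by conjugate (5 + i):
= (7 - 6i)(5 + i) / (5^2 + (-1)^2)
= (41 - 23i) / 26
= 41/26 - (23/26)i


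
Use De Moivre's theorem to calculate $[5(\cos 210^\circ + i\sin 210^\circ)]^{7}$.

By De Moivre: z^n = r^n(cos(nθ) + i sin(nθ))
= 5^7(cos(7*210°) + i sin(7*210°))
= 78125(cos 30° + i sin 30°)
= 78125*sqrt(3)/2 + (78125/2)i


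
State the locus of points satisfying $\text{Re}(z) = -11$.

Re(z) = x where z = x + yi; the equation x = -11 is satisfied by all points with that x-coordinate
Locus: Vertical line x = -11


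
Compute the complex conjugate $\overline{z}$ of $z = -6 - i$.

If z = a + bi, then conjugate(z) = a - bi
conjugate(-6 - i) = -6 + i


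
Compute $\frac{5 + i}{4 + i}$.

Multiply numerator and denominator by conjugate (4 - i):
= (5 + i)(4 - i) / (4^2 + 1^2)
= (21 - i) / 17
= 21/17 - (1/17)i


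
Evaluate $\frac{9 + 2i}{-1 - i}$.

Multiply numerator and denominator by conjugate (-1 + i):
= (9 + 2i)(-1 + i) / ((-1)^2 + (-1)^2)
= (-11 + 7i) / 2
= -11/2 + (7/2)i


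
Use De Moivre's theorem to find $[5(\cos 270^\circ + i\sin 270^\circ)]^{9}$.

By De Moivre: z^n = r^n(cos(nθ) + i sin(nθ))
= 5^9(cos(9*270°) + i sin(9*270°))
= 1953125(cos 270° + i sin 270°)
= -1953125i


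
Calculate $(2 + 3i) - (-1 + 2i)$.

(2 - (-1)) + (3 - 2)i = 3 + i


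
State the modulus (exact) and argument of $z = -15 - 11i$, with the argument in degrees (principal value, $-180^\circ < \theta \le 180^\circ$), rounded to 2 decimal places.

|z| = sqrt((-15)^2 + (-11)^2) = sqrt(346)
arg(z) = arctan(b/a) = arctan(-11/-15) (quadrant-adjusted) = -143.75°


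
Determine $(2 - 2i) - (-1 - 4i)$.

(2 - (-1)) + (-2 - (-4))i = 3 + 2i


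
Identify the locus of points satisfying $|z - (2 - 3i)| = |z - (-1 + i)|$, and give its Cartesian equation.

|z - z1| = |z - z2| means z is equidistant from z1 and z2,
i.e. the perpendicular bisector of the segment from (2, -3) to (-1, 1) (midpoint (1/2, -1)).
With z = x + yi, square both sides:
(x - 2)^2 + (y - (-3))^2 = (x - (-1))^2 + (y - 1)^2
The x^2 and y^2 terms cancel: -6x + 8y = 2 - 13 = -11
Simplify: 6x - 8y = 11
Locus: Perpendicular bisector of the segment from (2, -3) to (-1, 1): the line 6x - 8y = 11


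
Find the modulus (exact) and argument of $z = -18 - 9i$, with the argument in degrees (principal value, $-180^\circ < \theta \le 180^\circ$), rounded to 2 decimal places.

|z| = sqrt((-18)^2 + (-9)^2) = sqrt(405)
arg(z) = arctan(b/a) = arctan(-9/-18) (quadrant-adjusted) = -153.43°


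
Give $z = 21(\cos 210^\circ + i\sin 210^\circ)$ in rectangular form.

a = r cos θ = 21 * -sqrt(3)/2 = -21*sqrt(3)/2
b = r sin θ = 21 * -1/2 = -21/2
z = -21*sqrt(3)/2 - (21/2)i


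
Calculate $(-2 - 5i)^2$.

(a + bi)^2 = a^2 - b^2 + 2abi
= (-2)^2 - (-5)^2 + 2*(-2)*(-5)i
= -21 + 20i


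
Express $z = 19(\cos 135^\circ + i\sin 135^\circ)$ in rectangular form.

a = r cos θ = 19 * -sqrt(2)/2 = -19*sqrt(2)/2
b = r sin θ = 19 * sqrt(2)/2 = 19*sqrt(2)/2
z = -19*sqrt(2)/2 + (19*sqrt(2)/2)i


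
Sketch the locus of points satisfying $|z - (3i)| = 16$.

|z - z0| = r describes a circle centered at z0 with radius r
Here z0 = 3i and r = 16
Locus: Circle centered at (0, 3) with radius 16


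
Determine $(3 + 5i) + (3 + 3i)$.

(3 + 3) + (5 + 3)i = 6 + 8i


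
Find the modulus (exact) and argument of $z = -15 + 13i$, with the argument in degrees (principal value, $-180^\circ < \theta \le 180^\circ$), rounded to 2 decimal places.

|z| = sqrt((-15)^2 + 13^2) = sqrt(394)
arg(z) = arctan(b/a) = arctan(13/-15) (quadrant-adjusted) = 139.09°


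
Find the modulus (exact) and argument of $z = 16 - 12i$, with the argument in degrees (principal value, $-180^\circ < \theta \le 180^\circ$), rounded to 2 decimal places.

|z| = sqrt(16^2 + (-12)^2) = 20
arg(z) = arctan(b/a) = arctan(-12/16) (quadrant-adjusted) = -36.87°


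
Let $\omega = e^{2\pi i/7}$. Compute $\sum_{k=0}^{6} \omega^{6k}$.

Let ζ = ω^6 = e^(2πi·6/7). Since 7 ∤ 6, ζ ≠ 1.
Sum = Σ_{k=0}^{6} ζ^k = (ζ^7 - 1)/(ζ - 1) = (ω^{6·7} - 1)/(ζ - 1) = (1 - 1)/(ζ - 1) = 0


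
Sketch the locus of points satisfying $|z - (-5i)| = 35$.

|z - z0| = r describes a circle centered at z0 with radius r
Here z0 = -5i and r = 35
Locus: Circle centered at (0, -5) with radius 35


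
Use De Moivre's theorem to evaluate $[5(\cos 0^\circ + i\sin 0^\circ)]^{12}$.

By De Moivre: z^n = r^n(cos(nθ) + i sin(nθ))
= 5^12(cos(12*0°) + i sin(12*0°))
= 244140625(cos 0° + i sin 0°)
= 244140625


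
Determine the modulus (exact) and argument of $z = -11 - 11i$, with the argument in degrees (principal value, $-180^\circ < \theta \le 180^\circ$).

|z| = sqrt((-11)^2 + (-11)^2) = sqrt(242)
arg(z) = arctan(b/a) = arctan(-11/-11) (quadrant-adjusted) = -135°


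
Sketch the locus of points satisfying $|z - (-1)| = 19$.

|z - z0| = r describes a circle centered at z0 with radius r
Here z0 = -1 and r = 19
Locus: Circle centered at (-1, 0) with radius 19


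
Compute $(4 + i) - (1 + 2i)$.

(4 - 1) + (1 - 2)i = 3 - i


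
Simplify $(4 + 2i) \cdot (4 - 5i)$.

(a1*a2 - b1*b2) + (a1*b2 + b1*a2)i
= (16 - (-10)) + (-20 + 8)i
= 26 - 12i


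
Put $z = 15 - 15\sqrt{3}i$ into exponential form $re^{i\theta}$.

r = |z| = sqrt((15)^2 + (-15*sqrt(3))^2) = sqrt(225 + 675) = sqrt(900) = 30
θ = arctan(b/a) = arctan(-25.9808/15) (quadrant-adjusted) = -60° = -π/3
z = 30e^(-i*π/3)


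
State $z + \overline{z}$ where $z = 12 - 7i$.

z + conjugate(z) = (a + bi) + (a - bi) = 2a
= 2 * 12 = 24


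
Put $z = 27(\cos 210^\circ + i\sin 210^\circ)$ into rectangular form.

a = r cos θ = 27 * -sqrt(3)/2 = -27*sqrt(3)/2
b = r sin θ = 27 * -1/2 = -27/2
z = -27*sqrt(3)/2 - (27/2)i


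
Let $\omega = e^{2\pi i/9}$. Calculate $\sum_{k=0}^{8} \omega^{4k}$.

Let ζ = ω^4 = e^(2πi·4/9). Since 9 ∤ 4, ζ ≠ 1.
Sum = Σ_{k=0}^{8} ζ^k = (ζ^9 - 1)/(ζ - 1) = (ω^{4·9} - 1)/(ζ - 1) = (1 - 1)/(ζ - 1) = 0


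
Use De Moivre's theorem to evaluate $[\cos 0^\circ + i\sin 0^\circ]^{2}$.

By De Moivre: z^n = r^n(cos(nθ) + i sin(nθ))
= 1^2(cos(2*0°) + i sin(2*0°))
= 1(cos 0° + i sin 0°)
= 1


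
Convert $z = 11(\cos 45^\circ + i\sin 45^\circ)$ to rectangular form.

a = r cos θ = 11 * sqrt(2)/2 = 11*sqrt(2)/2
b = r sin θ = 11 * sqrt(2)/2 = 11*sqrt(2)/2
z = 11*sqrt(2)/2 + (11*sqrt(2)/2)i


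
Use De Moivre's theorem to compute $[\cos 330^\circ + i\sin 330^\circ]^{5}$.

By De Moivre: z^n = r^n(cos(nθ) + i sin(nθ))
= 1^5(cos(5*330°) + i sin(5*330°))
= 1(cos 210° + i sin 210°)
= -sqrt(3)/2 - (1/2)i


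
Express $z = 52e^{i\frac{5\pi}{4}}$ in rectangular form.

a = r cos θ = 52 * -sqrt(2)/2 = -26*sqrt(2)
b = r sin θ = 52 * -sqrt(2)/2 = -26*sqrt(2)
z = -26*sqrt(2) - 26*sqrt(2)i


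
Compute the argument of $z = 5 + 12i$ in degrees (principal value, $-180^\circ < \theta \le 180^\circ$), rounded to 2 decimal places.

θ = arctan(b/a) = arctan(12/5) (quadrant-adjusted) = 67.38°


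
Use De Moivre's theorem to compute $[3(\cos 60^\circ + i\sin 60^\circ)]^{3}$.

By De Moivre: z^n = r^n(cos(nθ) + i sin(nθ))
= 3^3(cos(3*60°) + i sin(3*60°))
= 27(cos 180° + i sin 180°)
= -27


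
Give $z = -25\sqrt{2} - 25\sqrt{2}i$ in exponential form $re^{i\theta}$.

r = |z| = sqrt((-25*sqrt(2))^2 + (-25*sqrt(2))^2) = sqrt(1250 + 1250) = sqrt(2500) = 50
θ = arctan(b/a) = arctan(-35.3553/-35.3553) (quadrant-adjusted) = -135° = -3π/4
z = 50e^(-i*3π/4)


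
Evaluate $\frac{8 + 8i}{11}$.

Divisor is real, so divide each part by 11:
= 8/11 + (8/11)i


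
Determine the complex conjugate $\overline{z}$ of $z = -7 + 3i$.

If z = a + bi, then conjugate(z) = a - bi
conjugate(-7 + 3i) = -7 - 3i


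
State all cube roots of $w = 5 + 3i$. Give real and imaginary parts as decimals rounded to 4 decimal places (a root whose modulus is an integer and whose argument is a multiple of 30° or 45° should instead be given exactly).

|w| = sqrt(34) ≈ 5.830952, arg(w) ≈ 30.963757°
Root modulus = sqrt(34)^(1/3) ≈ 1.799892
Root arguments: θ_k = (arg(w) + 360°k)/3 for k = 0, 1, ..., 2
Compute each root as (root modulus)(cos θ_k + i sin θ_k) using full-precision intermediates, then round to 4 decimal places.
Roots: 1.7708 + 0.3225i, -1.1647 + 1.3723i, -0.6061 - 1.6948i


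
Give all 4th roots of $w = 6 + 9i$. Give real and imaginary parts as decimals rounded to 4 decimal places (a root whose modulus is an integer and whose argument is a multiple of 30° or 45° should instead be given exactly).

|w| = sqrt(117) ≈ 10.816654, arg(w) ≈ 56.309932°
Root modulus = sqrt(117)^(1/4) ≈ 1.813524
Root arguments: θ_k = (arg(w) + 360°k)/4 for k = 0, 1, ..., 3
Compute each root as (root modulus)(cos θ_k + i sin θ_k) using full-precision intermediates, then round to 4 decimal places.
Roots: 1.7591 + 0.4411i, -0.4411 + 1.7591i, -1.7591 - 0.4411i, 0.4411 - 1.7591i


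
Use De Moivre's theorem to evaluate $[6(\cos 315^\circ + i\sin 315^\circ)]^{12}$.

By De Moivre: z^n = r^n(cos(nθ) + i sin(nθ))
= 6^12(cos(12*315°) + i sin(12*315°))
= 2176782336(cos 180° + i sin 180°)
= -2176782336


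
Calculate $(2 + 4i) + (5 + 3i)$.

(2 + 5) + (4 + 3)i = 7 + 7i


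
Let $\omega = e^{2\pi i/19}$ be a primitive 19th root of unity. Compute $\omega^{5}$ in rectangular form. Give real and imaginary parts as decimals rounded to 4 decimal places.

ω^5 = e^(2πi·5/19) = e^(i·10π/19)
= cos(10π/19) + i sin(10π/19)
= -0.0826 + 0.9966i


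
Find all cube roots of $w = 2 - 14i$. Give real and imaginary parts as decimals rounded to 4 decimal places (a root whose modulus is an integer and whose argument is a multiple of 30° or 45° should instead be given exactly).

|w| = sqrt(200) ≈ 14.142136, arg(w) ≈ 278.130102°
Root modulus = sqrt(200)^(1/3) ≈ 2.418271
Root arguments: θ_k = (arg(w) + 360°k)/3 for k = 0, 1, ..., 2
Compute each root as (root modulus)(cos θ_k + i sin θ_k) using full-precision intermediates, then round to 4 decimal places.
Roots: -0.1143 + 2.4156i, -2.0348 - 1.3068i, 2.1491 - 1.1088i


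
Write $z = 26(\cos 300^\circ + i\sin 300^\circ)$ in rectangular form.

a = r cos θ = 26 * 1/2 = 13
b = r sin θ = 26 * -sqrt(3)/2 = -13*sqrt(3)
z = 13 - 13*sqrt(3)i


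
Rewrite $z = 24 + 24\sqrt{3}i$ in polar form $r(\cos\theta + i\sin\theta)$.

r = |z| = sqrt(a^2 + b^2) = sqrt((24)^2 + (24*sqrt(3))^2) = sqrt(576 + 1728) = sqrt(2304) = 48
θ = arctan(b/a) = arctan(41.5692/24) (quadrant-adjusted) = 60°
z = 48(cos 60° + i sin 60°)


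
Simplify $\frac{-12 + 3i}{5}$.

Divisor is real, so divide each part by 5:
= -12/5 + (3/5)i


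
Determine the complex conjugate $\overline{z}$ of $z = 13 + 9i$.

If z = a + bi, then conjugate(z) = a - bi
conjugate(13 + 9i) = 13 - 9i


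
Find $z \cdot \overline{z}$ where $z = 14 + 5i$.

z * conjugate(z) = |z|^2 = a^2 + b^2
= 14^2 + 5^2 = 221


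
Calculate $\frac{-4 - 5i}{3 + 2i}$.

Multiply numerator and denominator by conjugate (3 - 2i):
= (-4 - 5i)(3 - 2i) / (3^2 + 2^2)
= (-22 - 7i) / 13
= -22/13 - (7/13)i


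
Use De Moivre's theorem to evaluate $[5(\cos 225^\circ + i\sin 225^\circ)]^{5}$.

By De Moivre: z^n = r^n(cos(nθ) + i sin(nθ))
= 5^5(cos(5*225°) + i sin(5*225°))
= 3125(cos 45° + i sin 45°)
= 3125*sqrt(2)/2 + (3125*sqrt(2)/2)i


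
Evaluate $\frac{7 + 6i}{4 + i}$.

Multiply numerator and denominator by conjugate (4 - i):
= (7 + 6i)(4 - i) / (4^2 + 1^2)
= (34 + 17i) / 17
= 2 + i


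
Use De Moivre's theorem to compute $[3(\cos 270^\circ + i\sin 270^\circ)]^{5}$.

By De Moivre: z^n = r^n(cos(nθ) + i sin(nθ))
= 3^5(cos(5*270°) + i sin(5*270°))
= 243(cos 270° + i sin 270°)
= -243i


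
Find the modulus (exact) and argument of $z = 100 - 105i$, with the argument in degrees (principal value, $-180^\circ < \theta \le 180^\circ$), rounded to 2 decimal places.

|z| = sqrt(100^2 + (-105)^2) = 145
arg(z) = arctan(b/a) = arctan(-105/100) (quadrant-adjusted) = -46.40°


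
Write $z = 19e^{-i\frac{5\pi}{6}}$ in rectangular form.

a = r cos θ = 19 * -sqrt(3)/2 = -19*sqrt(3)/2
b = r sin θ = 19 * -1/2 = -19/2
z = -19*sqrt(3)/2 - (19/2)i


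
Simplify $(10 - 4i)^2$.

(a + bi)^2 = a^2 - b^2 + 2abi
= 10^2 - (-4)^2 + 2*10*(-4)i
= 84 - 80i


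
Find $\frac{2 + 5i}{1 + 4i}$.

Multiply numerator and denominator by conjugate (1 - 4i):
= (2 + 5i)(1 - 4i) / (1^2 + 4^2)
= (22 - 3i) / 17
= 22/17 - (3/17)i


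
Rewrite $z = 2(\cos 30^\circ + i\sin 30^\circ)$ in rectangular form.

a = r cos θ = 2 * sqrt(3)/2 = sqrt(3)
b = r sin θ = 2 * 1/2 = 1
z = sqrt(3) + i


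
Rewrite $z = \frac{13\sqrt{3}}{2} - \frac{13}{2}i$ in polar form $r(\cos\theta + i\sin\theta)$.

r = |z| = sqrt(a^2 + b^2) = sqrt((13*sqrt(3)/2)^2 + (-13/2)^2) = sqrt(507/4 + 169/4) = sqrt(169) = 13
θ = arctan(b/a) = arctan(-6.5/11.2583) (quadrant-adjusted) = 330°
z = 13(cos 330° + i sin 330°)
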